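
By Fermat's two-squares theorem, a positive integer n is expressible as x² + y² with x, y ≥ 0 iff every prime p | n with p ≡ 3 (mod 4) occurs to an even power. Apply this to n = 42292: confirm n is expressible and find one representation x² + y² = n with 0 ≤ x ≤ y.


Step 1: Factor n = 42292 = 2^2 · 97 · 109.
Step 2: Check the mod-4 condition on each prime factor: 2 = 2 (special); 97 ≡ 1 (mod 4), exponent 1; 109 ≡ 1 (mod 4), exponent 1.
All primes ≡ 3 (mod 4) appear to even exponent (or don't appear), so by the two-squares theorem n IS expressible as a sum of two squares.
Step 3: Build a representation. Group n = k² · m with k = 2 and m = 97 · 109 = 10573 (a product of primes ≡ 1 (mod 4)); a representation of m scales to one of n via (k·x)² + (k·y)² = k²(x² + y²). Each prime p ≡ 1 (mod 4) is itself a sum of two squares; find a² by testing p − a² for a perfect square:
  97: 97 − 1² = 96, 97 − 2² = 93, 97 − 3² = 88, 97 − 4² = 81 = 9² ⇒ 97 = 4² + 9².
  109: 109 − 1² = 108, 109 − 2² = 105, 109 − 3² = 100 = 10² ⇒ 109 = 3² + 10².
  Combine using the Brahmagupta–Fibonacci identity (a² + b²)(c² + d²) = (ac − bd)² + (ad + bc)² = (ac + bd)² + (ad − bc)²:
  97 · 109 = 10573: from (4² + 9²)(3² + 10²), take (4·3 − 9·10, 4·10 + 9·3) = (12 − 90, 40 + 27) = (-78, 67); dropping signs (only squares matter) gives (78, 67); check 78² + 67² = 6084 + 4489 = 10573 ✓.
  Scale by k = 2: (2·78, 2·67) = (156, 134).
Step 4: Order so x ≤ y and verify: 134² + 156² = 17956 + 24336 = 42292 = n. ✓

n = 42292 = 134² + 156² (one valid representation with x ≤ y).


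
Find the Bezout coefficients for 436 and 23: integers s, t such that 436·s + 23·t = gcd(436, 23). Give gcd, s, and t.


Euclidean algorithm on (436, 23) — divide until remainder is 0:
  436 = 18 · 23 + 22
  23 = 1 · 22 + 1
  22 = 22 · 1 + 0
gcd(436, 23) = 1.
Track Bezout coefficients alongside the remainders: start with r₀ = 436 = a·1 + b·0 (s = 1, t = 0) and r₁ = 23 = a·0 + b·1 (s = 0, t = 1); each new remainder r_{k+1} = r_{k-1} − q_k·r_k inherits s_{k+1} = s_{k-1} − q_k·s_k, t_{k+1} = t_{k-1} − q_k·t_k, so r_k = a·s_k + b·t_k at every step:
  q = 18: r = 22, s = 1 − 18·0 = 1, t = 0 − 18·1 = -18  (check: 436·1 + 23·(-18) = 22)
  q = 1: r = 1, s = 0 − 1·1 = -1, t = 1 − 1·(-18) = 19  (check: 436·(-1) + 23·19 = 1)
The row with r = 1 (the gcd) gives the Bezout coefficients s = -1, t = 19.
Result: 436 · (-1) + 23 · (19) = 1.

gcd(436, 23) = 1; s = -1, t = 19 (check: 436·(-1) + 23·19 = 1).


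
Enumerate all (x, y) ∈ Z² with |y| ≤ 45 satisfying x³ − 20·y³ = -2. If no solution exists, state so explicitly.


The equation is x³ - 20y³ = -2. For fixed y, x³ = 20·y³ − 2, so a solution requires the RHS to be a perfect cube.
Strategy: iterate y from -45 to 45, compute RHS = 20·y³ − 2, and check whether it is a (positive or negative) perfect cube.
Check small values of y:
  y = 0: RHS = -2 is not a perfect cube.
  y = 1: RHS = 18 is not a perfect cube.
  y = -1: RHS = -22 is not a perfect cube.
  y = 2: RHS = 158 is not a perfect cube.
  y = -2: RHS = -162 is not a perfect cube.
  y = 3: RHS = 538 is not a perfect cube.
  y = -3: RHS = -542 is not a perfect cube.
Continuing the search up to |y| = 45 finds no solutions either.
No (x, y) in the scanned range satisfies the equation.

No integer solutions with |y| ≤ 45.


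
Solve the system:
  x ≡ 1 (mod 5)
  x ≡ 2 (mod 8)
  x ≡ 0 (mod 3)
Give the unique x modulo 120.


Moduli 5, 8, 3 are pairwise coprime; by CRT there is a unique solution modulo M = 5 · 8 · 3 = 120.
Solve pairwise, accumulating the modulus:
  Start with x ≡ 1 (mod 5).
  Combine with x ≡ 2 (mod 8): since gcd(5, 8) = 1, we get a unique residue mod 40.
    Write x = 1 + 5·t and substitute into x ≡ 2 (mod 8): 5·t ≡ 2 − 1 = 1 (mod 8).
    The inverse of 5 mod 8 is 5 (since 5·5 = 25 = 3·8 + 1), so t ≡ 5·1 = 5 ≡ 5 (mod 8).
    Then x = 1 + 5·5 = 26, valid modulo lcm(5, 8) = 40: x ≡ 26 (mod 40).
  Combine with x ≡ 0 (mod 3): since gcd(40, 3) = 1, we get a unique residue mod 120.
    Write x = 26 + 40·t and substitute into x ≡ 0 (mod 3): 40·t ≡ 0 − 26 = -26 (mod 3).
    Reduce coefficients mod 3: 1·t ≡ 1 (mod 3).
    So t ≡ 1 (mod 3).
    Then x = 26 + 40·1 = 66, valid modulo lcm(40, 3) = 120: x ≡ 66 (mod 120).
Verify: 66 mod 5 = 1 ✓, 66 mod 8 = 2 ✓, 66 mod 3 = 0 ✓.

x ≡ 66 (mod 120).


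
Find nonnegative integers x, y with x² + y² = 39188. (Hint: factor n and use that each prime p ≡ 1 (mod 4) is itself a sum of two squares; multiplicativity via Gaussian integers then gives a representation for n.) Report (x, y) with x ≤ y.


Step 1: Factor n = 39188 = 2^2 · 97 · 101.
Step 2: Check the mod-4 condition on each prime factor: 2 = 2 (special); 97 ≡ 1 (mod 4), exponent 1; 101 ≡ 1 (mod 4), exponent 1.
All primes ≡ 3 (mod 4) appear to even exponent (or don't appear), so by the two-squares theorem n IS expressible as a sum of two squares.
Step 3: Build a representation. Group n = k² · m with k = 2 and m = 97 · 101 = 9797 (a product of primes ≡ 1 (mod 4)); a representation of m scales to one of n via (k·x)² + (k·y)² = k²(x² + y²). Each prime p ≡ 1 (mod 4) is itself a sum of two squares; find a² by testing p − a² for a perfect square:
  97: 97 − 1² = 96, 97 − 2² = 93, 97 − 3² = 88, 97 − 4² = 81 = 9² ⇒ 97 = 4² + 9².
  101: 101 − 1² = 100 = 10² ⇒ 101 = 1² + 10².
  Combine using the Brahmagupta–Fibonacci identity (a² + b²)(c² + d²) = (ac − bd)² + (ad + bc)² = (ac + bd)² + (ad − bc)²:
  97 · 101 = 9797: from (4² + 9²)(1² + 10²), take (4·1 − 9·10, 4·10 + 9·1) = (4 − 90, 40 + 9) = (-86, 49); dropping signs (only squares matter) gives (86, 49); check 86² + 49² = 7396 + 2401 = 9797 ✓.
  Scale by k = 2: (2·86, 2·49) = (172, 98).
Step 4: Order so x ≤ y and verify: 98² + 172² = 9604 + 29584 = 39188 = n. ✓

n = 39188 = 98² + 172² (one valid representation with x ≤ y).


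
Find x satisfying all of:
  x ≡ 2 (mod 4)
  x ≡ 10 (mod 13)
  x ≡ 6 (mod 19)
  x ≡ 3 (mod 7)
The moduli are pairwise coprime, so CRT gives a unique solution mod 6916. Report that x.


Product of moduli M = 4 · 13 · 19 · 7 = 6916.
Merge one congruence at a time:
  Start: x ≡ 2 (mod 4).
  Combine with x ≡ 10 (mod 13); new modulus lcm = 52.
    Write x = 2 + 4·t and substitute into x ≡ 10 (mod 13): 4·t ≡ 10 − 2 = 8 (mod 13).
    The inverse of 4 mod 13 is 10 (since 4·10 = 40 = 3·13 + 1), so t ≡ 10·8 = 80 ≡ 2 (mod 13).
    Then x = 2 + 4·2 = 10, valid modulo lcm(4, 13) = 52: x ≡ 10 (mod 52).
  Combine with x ≡ 6 (mod 19); new modulus lcm = 988.
    Write x = 10 + 52·t and substitute into x ≡ 6 (mod 19): 52·t ≡ 6 − 10 = -4 (mod 19).
    Reduce coefficients mod 19: 14·t ≡ 15 (mod 19).
    The inverse of 14 mod 19 is 15 (since 14·15 = 210 = 11·19 + 1), so t ≡ 15·15 = 225 ≡ 16 (mod 19).
    Then x = 10 + 52·16 = 842, valid modulo lcm(52, 19) = 988: x ≡ 842 (mod 988).
  Combine with x ≡ 3 (mod 7); new modulus lcm = 6916.
    Write x = 842 + 988·t and substitute into x ≡ 3 (mod 7): 988·t ≡ 3 − 842 = -839 (mod 7).
    Reduce coefficients mod 7: 1·t ≡ 1 (mod 7).
    So t ≡ 1 (mod 7).
    Then x = 842 + 988·1 = 1830, valid modulo lcm(988, 7) = 6916: x ≡ 1830 (mod 6916).
Verify against each original: 1830 mod 4 = 2, 1830 mod 13 = 10, 1830 mod 19 = 6, 1830 mod 7 = 3.

x ≡ 1830 (mod 6916).


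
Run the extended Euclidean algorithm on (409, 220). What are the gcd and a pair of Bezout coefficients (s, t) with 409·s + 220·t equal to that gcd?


Euclidean algorithm on (409, 220) — divide until remainder is 0:
  409 = 1 · 220 + 189
  220 = 1 · 189 + 31
  189 = 6 · 31 + 3
  31 = 10 · 3 + 1
  3 = 3 · 1 + 0
gcd(409, 220) = 1.
Track Bezout coefficients alongside the remainders: start with r₀ = 409 = a·1 + b·0 (s = 1, t = 0) and r₁ = 220 = a·0 + b·1 (s = 0, t = 1); each new remainder r_{k+1} = r_{k-1} − q_k·r_k inherits s_{k+1} = s_{k-1} − q_k·s_k, t_{k+1} = t_{k-1} − q_k·t_k, so r_k = a·s_k + b·t_k at every step:
  q = 1: r = 189, s = 1 − 1·0 = 1, t = 0 − 1·1 = -1  (check: 409·1 + 220·(-1) = 189)
  q = 1: r = 31, s = 0 − 1·1 = -1, t = 1 − 1·(-1) = 2  (check: 409·(-1) + 220·2 = 31)
  q = 6: r = 3, s = 1 − 6·(-1) = 7, t = -1 − 6·2 = -13  (check: 409·7 + 220·(-13) = 3)
  q = 10: r = 1, s = -1 − 10·7 = -71, t = 2 − 10·(-13) = 132  (check: 409·(-71) + 220·132 = 1)
The row with r = 1 (the gcd) gives the Bezout coefficients s = -71, t = 132.
Result: 409 · (-71) + 220 · (132) = 1.

gcd(409, 220) = 1; s = -71, t = 132 (check: 409·(-71) + 220·132 = 1).


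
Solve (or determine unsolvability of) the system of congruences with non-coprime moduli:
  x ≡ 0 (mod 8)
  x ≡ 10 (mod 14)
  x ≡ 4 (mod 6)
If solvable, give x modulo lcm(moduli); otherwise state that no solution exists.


Moduli 8, 14, 6 are not pairwise coprime, so CRT works modulo lcm(m_i) when all pairwise compatibility conditions hold.
Pairwise compatibility: gcd(m_i, m_j) must divide a_i - a_j for every pair.
Merge one congruence at a time:
  Start: x ≡ 0 (mod 8).
  Combine with x ≡ 10 (mod 14): gcd(8, 14) = 2; 10 - 0 = 10, which IS divisible by 2, so compatible.
    Write x = 0 + 8·t and substitute into x ≡ 10 (mod 14): 8·t ≡ 10 − 0 = 10 (mod 14).
    Divide the congruence (and modulus) by g = 2: 4·t ≡ 5 (mod 7).
    The inverse of 4 mod 7 is 2 (since 4·2 = 8 = 1·7 + 1), so t ≡ 2·5 = 10 ≡ 3 (mod 7).
    Then x = 0 + 8·3 = 24, valid modulo lcm(8, 14) = 56: x ≡ 24 (mod 56).
  Combine with x ≡ 4 (mod 6): gcd(56, 6) = 2; 4 - 24 = -20, which IS divisible by 2, so compatible.
    Write x = 24 + 56·t and substitute into x ≡ 4 (mod 6): 56·t ≡ 4 − 24 = -20 (mod 6).
    Divide the congruence (and modulus) by g = 2: 28·t ≡ -10 (mod 3).
    Reduce coefficients mod 3: 1·t ≡ 2 (mod 3).
    So t ≡ 2 (mod 3).
    Then x = 24 + 56·2 = 136, valid modulo lcm(56, 6) = 168: x ≡ 136 (mod 168).
Verify: 136 mod 8 = 0, 136 mod 14 = 10, 136 mod 6 = 4.

x ≡ 136 (mod 168).


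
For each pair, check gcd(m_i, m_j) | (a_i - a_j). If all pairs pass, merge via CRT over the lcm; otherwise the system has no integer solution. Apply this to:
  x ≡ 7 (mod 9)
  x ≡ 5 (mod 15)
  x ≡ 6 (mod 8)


Moduli 9, 15, 8 are not pairwise coprime, so CRT works modulo lcm(m_i) when all pairwise compatibility conditions hold.
Pairwise compatibility: gcd(m_i, m_j) must divide a_i - a_j for every pair.
Merge one congruence at a time:
  Start: x ≡ 7 (mod 9).
  Combine with x ≡ 5 (mod 15): gcd(9, 15) = 3, and 5 - 7 = -2 is NOT divisible by 3.
    ⇒ system is inconsistent (no integer solution).

No solution (the system is inconsistent).


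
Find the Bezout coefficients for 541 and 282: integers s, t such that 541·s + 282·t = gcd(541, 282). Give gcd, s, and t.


Euclidean algorithm on (541, 282) — divide until remainder is 0:
  541 = 1 · 282 + 259
  282 = 1 · 259 + 23
  259 = 11 · 23 + 6
  23 = 3 · 6 + 5
  6 = 1 · 5 + 1
  5 = 5 · 1 + 0
gcd(541, 282) = 1.
Track Bezout coefficients alongside the remainders: start with r₀ = 541 = a·1 + b·0 (s = 1, t = 0) and r₁ = 282 = a·0 + b·1 (s = 0, t = 1); each new remainder r_{k+1} = r_{k-1} − q_k·r_k inherits s_{k+1} = s_{k-1} − q_k·s_k, t_{k+1} = t_{k-1} − q_k·t_k, so r_k = a·s_k + b·t_k at every step:
  q = 1: r = 259, s = 1 − 1·0 = 1, t = 0 − 1·1 = -1  (check: 541·1 + 282·(-1) = 259)
  q = 1: r = 23, s = 0 − 1·1 = -1, t = 1 − 1·(-1) = 2  (check: 541·(-1) + 282·2 = 23)
  q = 11: r = 6, s = 1 − 11·(-1) = 12, t = -1 − 11·2 = -23  (check: 541·12 + 282·(-23) = 6)
  q = 3: r = 5, s = -1 − 3·12 = -37, t = 2 − 3·(-23) = 71  (check: 541·(-37) + 282·71 = 5)
  q = 1: r = 1, s = 12 − 1·(-37) = 49, t = -23 − 1·71 = -94  (check: 541·49 + 282·(-94) = 1)
The row with r = 1 (the gcd) gives the Bezout coefficients s = 49, t = -94.
Result: 541 · (49) + 282 · (-94) = 1.

gcd(541, 282) = 1; s = 49, t = -94 (check: 541·49 + 282·(-94) = 1).


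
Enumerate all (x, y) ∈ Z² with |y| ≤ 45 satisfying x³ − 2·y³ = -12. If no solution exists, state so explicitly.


The equation is x³ - 2y³ = -12. For fixed y, x³ = 2·y³ − 12, so a solution requires the RHS to be a perfect cube.
Strategy: iterate y from -45 to 45, compute RHS = 2·y³ − 12, and check whether it is a (positive or negative) perfect cube.
Check small values of y:
  y = 0: RHS = -12 is not a perfect cube.
  y = 1: RHS = -10 is not a perfect cube.
  y = -1: RHS = -14 is not a perfect cube.
  y = 2: RHS = 4 is not a perfect cube.
  y = -2: RHS = -28 is not a perfect cube.
  y = 3: RHS = 42 is not a perfect cube.
  y = -3: RHS = -66 is not a perfect cube.
Continuing the search up to |y| = 45 finds no solutions either.
No (x, y) in the scanned range satisfies the equation.

No integer solutions with |y| ≤ 45.


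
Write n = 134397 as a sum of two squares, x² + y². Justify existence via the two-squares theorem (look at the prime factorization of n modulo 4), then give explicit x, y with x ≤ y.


Step 1: Factor n = 134397 = 3^2 · 109 · 137.
Step 2: Check the mod-4 condition on each prime factor: 3 ≡ 3 (mod 4), exponent 2 (must be even); 109 ≡ 1 (mod 4), exponent 1; 137 ≡ 1 (mod 4), exponent 1.
All primes ≡ 3 (mod 4) appear to even exponent (or don't appear), so by the two-squares theorem n IS expressible as a sum of two squares.
Step 3: Build a representation. Group n = k² · m with k = 3 and m = 109 · 137 = 14933 (a product of primes ≡ 1 (mod 4)); a representation of m scales to one of n via (k·x)² + (k·y)² = k²(x² + y²). Each prime p ≡ 1 (mod 4) is itself a sum of two squares; find a² by testing p − a² for a perfect square:
  109: 109 − 1² = 108, 109 − 2² = 105, 109 − 3² = 100 = 10² ⇒ 109 = 3² + 10².
  137: 137 − 1² = 136, 137 − 2² = 133, 137 − 3² = 128, 137 − 4² = 121 = 11² ⇒ 137 = 4² + 11².
  Combine using the Brahmagupta–Fibonacci identity (a² + b²)(c² + d²) = (ac − bd)² + (ad + bc)² = (ac + bd)² + (ad − bc)²:
  109 · 137 = 14933: from (3² + 10²)(4² + 11²), take (3·4 − 10·11, 3·11 + 10·4) = (12 − 110, 33 + 40) = (-98, 73); dropping signs (only squares matter) gives (98, 73); check 98² + 73² = 9604 + 5329 = 14933 ✓.
  Scale by k = 3: (3·98, 3·73) = (294, 219).
Step 4: Order so x ≤ y and verify: 219² + 294² = 47961 + 86436 = 134397 = n. ✓

n = 134397 = 219² + 294² (one valid representation with x ≤ y).


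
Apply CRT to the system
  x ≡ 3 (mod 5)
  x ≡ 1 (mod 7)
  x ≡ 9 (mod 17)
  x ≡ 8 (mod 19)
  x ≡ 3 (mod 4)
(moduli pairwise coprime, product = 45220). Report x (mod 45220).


Product of moduli M = 5 · 7 · 17 · 19 · 4 = 45220.
Merge one congruence at a time:
  Start: x ≡ 3 (mod 5).
  Combine with x ≡ 1 (mod 7); new modulus lcm = 35.
    Write x = 3 + 5·t and substitute into x ≡ 1 (mod 7): 5·t ≡ 1 − 3 = -2 (mod 7).
    Reduce coefficients mod 7: 5·t ≡ 5 (mod 7).
    The inverse of 5 mod 7 is 3 (since 5·3 = 15 = 2·7 + 1), so t ≡ 3·5 = 15 ≡ 1 (mod 7).
    Then x = 3 + 5·1 = 8, valid modulo lcm(5, 7) = 35: x ≡ 8 (mod 35).
  Combine with x ≡ 9 (mod 17); new modulus lcm = 595.
    Write x = 8 + 35·t and substitute into x ≡ 9 (mod 17): 35·t ≡ 9 − 8 = 1 (mod 17).
    Reduce coefficients mod 17: 1·t ≡ 1 (mod 17).
    So t ≡ 1 (mod 17).
    Then x = 8 + 35·1 = 43, valid modulo lcm(35, 17) = 595: x ≡ 43 (mod 595).
  Combine with x ≡ 8 (mod 19); new modulus lcm = 11305.
    Write x = 43 + 595·t and substitute into x ≡ 8 (mod 19): 595·t ≡ 8 − 43 = -35 (mod 19).
    Reduce coefficients mod 19: 6·t ≡ 3 (mod 19).
    The inverse of 6 mod 19 is 16 (since 6·16 = 96 = 5·19 + 1), so t ≡ 16·3 = 48 ≡ 10 (mod 19).
    Then x = 43 + 595·10 = 5993, valid modulo lcm(595, 19) = 11305: x ≡ 5993 (mod 11305).
  Combine with x ≡ 3 (mod 4); new modulus lcm = 45220.
    Write x = 5993 + 11305·t and substitute into x ≡ 3 (mod 4): 11305·t ≡ 3 − 5993 = -5990 (mod 4).
    Reduce coefficients mod 4: 1·t ≡ 2 (mod 4).
    So t ≡ 2 (mod 4).
    Then x = 5993 + 11305·2 = 28603, valid modulo lcm(11305, 4) = 45220: x ≡ 28603 (mod 45220).
Verify against each original: 28603 mod 5 = 3, 28603 mod 7 = 1, 28603 mod 17 = 9, 28603 mod 19 = 8, 28603 mod 4 = 3.

x ≡ 28603 (mod 45220).


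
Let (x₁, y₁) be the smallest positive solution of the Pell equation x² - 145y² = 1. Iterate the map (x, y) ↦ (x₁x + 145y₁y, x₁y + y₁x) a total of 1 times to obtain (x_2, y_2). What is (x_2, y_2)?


Step 1: Find the fundamental solution (x₁, y₁) of x² - 145y² = 1.
  Expand √145 as a continued fraction. a₀ = ⌊√145⌋ = 12; iterate m_{k+1} = d_k·a_k − m_k, d_{k+1} = (145 − m_{k+1}²)/d_k, a_{k+1} = ⌊(a₀ + m_{k+1})/d_{k+1}⌋ (starting m₀ = 0, d₀ = 1), with convergents p_k = a_k·p_{k-1} + p_{k-2}, q_k = a_k·q_{k-1} + q_{k-2} (p₋₁ = 1, q₋₁ = 0):
  k = 0: a₀ = 12; p₀/q₀ = 12/1; p₀² − 145·q₀² = 144 − 145 = -1.
  k = 1: m = 12, d = 1, a = ⌊(12 + 12)/1⌋ = 24; p/q = (24·12 + 1)/(24·1 + 0) = 289/24; p² − 145·q² = 83521 − 83520 = 1.
  The first convergent with p² − 145·q² = 1 gives the fundamental solution (x₁, y₁) = (289, 24).
Step 2: Apply the recurrence (x_{n+1}, y_{n+1}) = (x₁x_n + 145y₁y_n, x₁y_n + y₁x_n) repeatedly.
  From (x_1, y_1) = (289, 24): x_2 = 289·289 + 145·24·24 = 167041; y_2 = 289·24 + 24·289 = 13872.
Step 3: Verify x_2² - 145·y_2² = 27902695681 - 27902695680 = 1 (should be 1). ✓

(x_1, y_1) = (289, 24); (x_2, y_2) = (167041, 13872).


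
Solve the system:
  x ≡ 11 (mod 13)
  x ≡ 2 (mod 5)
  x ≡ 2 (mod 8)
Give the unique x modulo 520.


Moduli 13, 5, 8 are pairwise coprime; by CRT there is a unique solution modulo M = 13 · 5 · 8 = 520.
Solve pairwise, accumulating the modulus:
  Start with x ≡ 11 (mod 13).
  Combine with x ≡ 2 (mod 5): since gcd(13, 5) = 1, we get a unique residue mod 65.
    Write x = 11 + 13·t and substitute into x ≡ 2 (mod 5): 13·t ≡ 2 − 11 = -9 (mod 5).
    Reduce coefficients mod 5: 3·t ≡ 1 (mod 5).
    The inverse of 3 mod 5 is 2 (since 3·2 = 6 = 1·5 + 1), so t ≡ 2·1 = 2 ≡ 2 (mod 5).
    Then x = 11 + 13·2 = 37, valid modulo lcm(13, 5) = 65: x ≡ 37 (mod 65).
  Combine with x ≡ 2 (mod 8): since gcd(65, 8) = 1, we get a unique residue mod 520.
    Write x = 37 + 65·t and substitute into x ≡ 2 (mod 8): 65·t ≡ 2 − 37 = -35 (mod 8).
    Reduce coefficients mod 8: 1·t ≡ 5 (mod 8).
    So t ≡ 5 (mod 8).
    Then x = 37 + 65·5 = 362, valid modulo lcm(65, 8) = 520: x ≡ 362 (mod 520).
Verify: 362 mod 13 = 11 ✓, 362 mod 5 = 2 ✓, 362 mod 8 = 2 ✓.

x ≡ 362 (mod 520).


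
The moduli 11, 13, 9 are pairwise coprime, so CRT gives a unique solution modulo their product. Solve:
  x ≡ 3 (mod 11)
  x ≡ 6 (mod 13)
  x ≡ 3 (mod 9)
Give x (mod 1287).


Moduli 11, 13, 9 are pairwise coprime; by CRT there is a unique solution modulo M = 11 · 13 · 9 = 1287.
Solve pairwise, accumulating the modulus:
  Start with x ≡ 3 (mod 11).
  Combine with x ≡ 6 (mod 13): since gcd(11, 13) = 1, we get a unique residue mod 143.
    Write x = 3 + 11·t and substitute into x ≡ 6 (mod 13): 11·t ≡ 6 − 3 = 3 (mod 13).
    The inverse of 11 mod 13 is 6 (since 11·6 = 66 = 5·13 + 1), so t ≡ 6·3 = 18 ≡ 5 (mod 13).
    Then x = 3 + 11·5 = 58, valid modulo lcm(11, 13) = 143: x ≡ 58 (mod 143).
  Combine with x ≡ 3 (mod 9): since gcd(143, 9) = 1, we get a unique residue mod 1287.
    Write x = 58 + 143·t and substitute into x ≡ 3 (mod 9): 143·t ≡ 3 − 58 = -55 (mod 9).
    Reduce coefficients mod 9: 8·t ≡ 8 (mod 9).
    The inverse of 8 mod 9 is 8 (since 8·8 = 64 = 7·9 + 1), so t ≡ 8·8 = 64 ≡ 1 (mod 9).
    Then x = 58 + 143·1 = 201, valid modulo lcm(143, 9) = 1287: x ≡ 201 (mod 1287).
Verify: 201 mod 11 = 3 ✓, 201 mod 13 = 6 ✓, 201 mod 9 = 3 ✓.

x ≡ 201 (mod 1287).


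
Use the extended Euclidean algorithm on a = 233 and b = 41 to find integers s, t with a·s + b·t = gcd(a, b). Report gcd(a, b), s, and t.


Euclidean algorithm on (233, 41) — divide until remainder is 0:
  233 = 5 · 41 + 28
  41 = 1 · 28 + 13
  28 = 2 · 13 + 2
  13 = 6 · 2 + 1
  2 = 2 · 1 + 0
gcd(233, 41) = 1.
Track Bezout coefficients alongside the remainders: start with r₀ = 233 = a·1 + b·0 (s = 1, t = 0) and r₁ = 41 = a·0 + b·1 (s = 0, t = 1); each new remainder r_{k+1} = r_{k-1} − q_k·r_k inherits s_{k+1} = s_{k-1} − q_k·s_k, t_{k+1} = t_{k-1} − q_k·t_k, so r_k = a·s_k + b·t_k at every step:
  q = 5: r = 28, s = 1 − 5·0 = 1, t = 0 − 5·1 = -5  (check: 233·1 + 41·(-5) = 28)
  q = 1: r = 13, s = 0 − 1·1 = -1, t = 1 − 1·(-5) = 6  (check: 233·(-1) + 41·6 = 13)
  q = 2: r = 2, s = 1 − 2·(-1) = 3, t = -5 − 2·6 = -17  (check: 233·3 + 41·(-17) = 2)
  q = 6: r = 1, s = -1 − 6·3 = -19, t = 6 − 6·(-17) = 108  (check: 233·(-19) + 41·108 = 1)
The row with r = 1 (the gcd) gives the Bezout coefficients s = -19, t = 108.
Result: 233 · (-19) + 41 · (108) = 1.

gcd(233, 41) = 1; s = -19, t = 108 (check: 233·(-19) + 41·108 = 1).


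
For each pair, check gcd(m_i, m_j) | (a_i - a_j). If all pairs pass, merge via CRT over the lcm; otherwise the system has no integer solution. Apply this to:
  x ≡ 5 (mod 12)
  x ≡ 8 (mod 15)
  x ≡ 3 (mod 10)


Moduli 12, 15, 10 are not pairwise coprime, so CRT works modulo lcm(m_i) when all pairwise compatibility conditions hold.
Pairwise compatibility: gcd(m_i, m_j) must divide a_i - a_j for every pair.
Merge one congruence at a time:
  Start: x ≡ 5 (mod 12).
  Combine with x ≡ 8 (mod 15): gcd(12, 15) = 3; 8 - 5 = 3, which IS divisible by 3, so compatible.
    Write x = 5 + 12·t and substitute into x ≡ 8 (mod 15): 12·t ≡ 8 − 5 = 3 (mod 15).
    Divide the congruence (and modulus) by g = 3: 4·t ≡ 1 (mod 5).
    The inverse of 4 mod 5 is 4 (since 4·4 = 16 = 3·5 + 1), so t ≡ 4·1 = 4 ≡ 4 (mod 5).
    Then x = 5 + 12·4 = 53, valid modulo lcm(12, 15) = 60: x ≡ 53 (mod 60).
  Combine with x ≡ 3 (mod 10): gcd(60, 10) = 10; 3 - 53 = -50, which IS divisible by 10, so compatible.
    Write x = 53 + 60·t and substitute into x ≡ 3 (mod 10): 60·t ≡ 3 − 53 = -50 (mod 10).
    Divide the congruence (and modulus) by g = 10: 6·t ≡ -5 (mod 1).
    Modulo 1 every t works; take t = 0.
    Then x = 53 + 60·0 = 53, valid modulo lcm(60, 10) = 60: x ≡ 53 (mod 60).
Verify: 53 mod 12 = 5, 53 mod 15 = 8, 53 mod 10 = 3.

x ≡ 53 (mod 60).


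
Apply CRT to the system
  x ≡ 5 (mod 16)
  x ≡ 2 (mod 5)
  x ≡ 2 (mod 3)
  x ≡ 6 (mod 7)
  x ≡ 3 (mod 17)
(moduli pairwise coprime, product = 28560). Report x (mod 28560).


Product of moduli M = 16 · 5 · 3 · 7 · 17 = 28560.
Merge one congruence at a time:
  Start: x ≡ 5 (mod 16).
  Combine with x ≡ 2 (mod 5); new modulus lcm = 80.
    Write x = 5 + 16·t and substitute into x ≡ 2 (mod 5): 16·t ≡ 2 − 5 = -3 (mod 5).
    Reduce coefficients mod 5: 1·t ≡ 2 (mod 5).
    So t ≡ 2 (mod 5).
    Then x = 5 + 16·2 = 37, valid modulo lcm(16, 5) = 80: x ≡ 37 (mod 80).
  Combine with x ≡ 2 (mod 3); new modulus lcm = 240.
    Write x = 37 + 80·t and substitute into x ≡ 2 (mod 3): 80·t ≡ 2 − 37 = -35 (mod 3).
    Reduce coefficients mod 3: 2·t ≡ 1 (mod 3).
    The inverse of 2 mod 3 is 2 (since 2·2 = 4 = 1·3 + 1), so t ≡ 2·1 = 2 ≡ 2 (mod 3).
    Then x = 37 + 80·2 = 197, valid modulo lcm(80, 3) = 240: x ≡ 197 (mod 240).
  Combine with x ≡ 6 (mod 7); new modulus lcm = 1680.
    Write x = 197 + 240·t and substitute into x ≡ 6 (mod 7): 240·t ≡ 6 − 197 = -191 (mod 7).
    Reduce coefficients mod 7: 2·t ≡ 5 (mod 7).
    The inverse of 2 mod 7 is 4 (since 2·4 = 8 = 1·7 + 1), so t ≡ 4·5 = 20 ≡ 6 (mod 7).
    Then x = 197 + 240·6 = 1637, valid modulo lcm(240, 7) = 1680: x ≡ 1637 (mod 1680).
  Combine with x ≡ 3 (mod 17); new modulus lcm = 28560.
    Write x = 1637 + 1680·t and substitute into x ≡ 3 (mod 17): 1680·t ≡ 3 − 1637 = -1634 (mod 17).
    Reduce coefficients mod 17: 14·t ≡ 15 (mod 17).
    The inverse of 14 mod 17 is 11 (since 14·11 = 154 = 9·17 + 1), so t ≡ 11·15 = 165 ≡ 12 (mod 17).
    Then x = 1637 + 1680·12 = 21797, valid modulo lcm(1680, 17) = 28560: x ≡ 21797 (mod 28560).
Verify against each original: 21797 mod 16 = 5, 21797 mod 5 = 2, 21797 mod 3 = 2, 21797 mod 7 = 6, 21797 mod 17 = 3.

x ≡ 21797 (mod 28560).


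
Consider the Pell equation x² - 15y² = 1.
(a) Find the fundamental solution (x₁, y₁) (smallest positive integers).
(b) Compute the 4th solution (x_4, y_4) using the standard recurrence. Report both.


Step 1: Find the fundamental solution (x₁, y₁) of x² - 15y² = 1.
  Expand √15 as a continued fraction. a₀ = ⌊√15⌋ = 3; iterate m_{k+1} = d_k·a_k − m_k, d_{k+1} = (15 − m_{k+1}²)/d_k, a_{k+1} = ⌊(a₀ + m_{k+1})/d_{k+1}⌋ (starting m₀ = 0, d₀ = 1), with convergents p_k = a_k·p_{k-1} + p_{k-2}, q_k = a_k·q_{k-1} + q_{k-2} (p₋₁ = 1, q₋₁ = 0):
  k = 0: a₀ = 3; p₀/q₀ = 3/1; p₀² − 15·q₀² = 9 − 15 = -6.
  k = 1: m = 3, d = 6, a = ⌊(3 + 3)/6⌋ = 1; p/q = (1·3 + 1)/(1·1 + 0) = 4/1; p² − 15·q² = 16 − 15 = 1.
  The first convergent with p² − 15·q² = 1 gives the fundamental solution (x₁, y₁) = (4, 1).
Step 2: Apply the recurrence (x_{n+1}, y_{n+1}) = (x₁x_n + 15y₁y_n, x₁y_n + y₁x_n) repeatedly.
  From (x_1, y_1) = (4, 1): x_2 = 4·4 + 15·1·1 = 31; y_2 = 4·1 + 1·4 = 8.
  From (x_2, y_2) = (31, 8): x_3 = 4·31 + 15·1·8 = 244; y_3 = 4·8 + 1·31 = 63.
  From (x_3, y_3) = (244, 63): x_4 = 4·244 + 15·1·63 = 1921; y_4 = 4·63 + 1·244 = 496.
Step 3: Verify x_4² - 15·y_4² = 3690241 - 3690240 = 1 (should be 1). ✓

(x_1, y_1) = (4, 1); (x_4, y_4) = (1921, 496).


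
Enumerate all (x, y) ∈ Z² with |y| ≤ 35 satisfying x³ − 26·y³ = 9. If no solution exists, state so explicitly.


The equation is x³ - 26y³ = 9. For fixed y, x³ = 26·y³ + 9, so a solution requires the RHS to be a perfect cube.
Strategy: iterate y from -35 to 35, compute RHS = 26·y³ + 9, and check whether it is a (positive or negative) perfect cube.
Check small values of y:
  y = 0: RHS = 9 is not a perfect cube.
  y = 1: RHS = 35 is not a perfect cube.
  y = -1: RHS = -17 is not a perfect cube.
  y = 2: RHS = 217 is not a perfect cube.
  y = -2: RHS = -199 is not a perfect cube.
  y = 3: RHS = 711 is not a perfect cube.
  y = -3: RHS = -693 is not a perfect cube.
Continuing the search up to |y| = 35 finds no solutions either.
No (x, y) in the scanned range satisfies the equation.

No integer solutions with |y| ≤ 35.


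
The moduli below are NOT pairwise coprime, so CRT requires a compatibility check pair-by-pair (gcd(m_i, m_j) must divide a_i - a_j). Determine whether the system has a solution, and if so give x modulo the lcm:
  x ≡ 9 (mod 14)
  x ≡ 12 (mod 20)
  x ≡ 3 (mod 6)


Moduli 14, 20, 6 are not pairwise coprime, so CRT works modulo lcm(m_i) when all pairwise compatibility conditions hold.
Pairwise compatibility: gcd(m_i, m_j) must divide a_i - a_j for every pair.
Merge one congruence at a time:
  Start: x ≡ 9 (mod 14).
  Combine with x ≡ 12 (mod 20): gcd(14, 20) = 2, and 12 - 9 = 3 is NOT divisible by 2.
    ⇒ system is inconsistent (no integer solution).

No solution (the system is inconsistent).


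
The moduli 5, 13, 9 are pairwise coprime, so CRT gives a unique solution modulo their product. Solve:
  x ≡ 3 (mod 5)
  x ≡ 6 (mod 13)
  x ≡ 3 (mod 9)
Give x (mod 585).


Moduli 5, 13, 9 are pairwise coprime; by CRT there is a unique solution modulo M = 5 · 13 · 9 = 585.
Solve pairwise, accumulating the modulus:
  Start with x ≡ 3 (mod 5).
  Combine with x ≡ 6 (mod 13): since gcd(5, 13) = 1, we get a unique residue mod 65.
    Write x = 3 + 5·t and substitute into x ≡ 6 (mod 13): 5·t ≡ 6 − 3 = 3 (mod 13).
    The inverse of 5 mod 13 is 8 (since 5·8 = 40 = 3·13 + 1), so t ≡ 8·3 = 24 ≡ 11 (mod 13).
    Then x = 3 + 5·11 = 58, valid modulo lcm(5, 13) = 65: x ≡ 58 (mod 65).
  Combine with x ≡ 3 (mod 9): since gcd(65, 9) = 1, we get a unique residue mod 585.
    Write x = 58 + 65·t and substitute into x ≡ 3 (mod 9): 65·t ≡ 3 − 58 = -55 (mod 9).
    Reduce coefficients mod 9: 2·t ≡ 8 (mod 9).
    The inverse of 2 mod 9 is 5 (since 2·5 = 10 = 1·9 + 1), so t ≡ 5·8 = 40 ≡ 4 (mod 9).
    Then x = 58 + 65·4 = 318, valid modulo lcm(65, 9) = 585: x ≡ 318 (mod 585).
Verify: 318 mod 5 = 3 ✓, 318 mod 13 = 6 ✓, 318 mod 9 = 3 ✓.

x ≡ 318 (mod 585).


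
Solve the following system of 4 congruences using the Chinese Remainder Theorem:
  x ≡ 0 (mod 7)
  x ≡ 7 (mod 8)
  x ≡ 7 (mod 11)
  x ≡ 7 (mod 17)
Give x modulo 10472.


Product of moduli M = 7 · 8 · 11 · 17 = 10472.
Merge one congruence at a time:
  Start: x ≡ 0 (mod 7).
  Combine with x ≡ 7 (mod 8); new modulus lcm = 56.
    Write x = 0 + 7·t and substitute into x ≡ 7 (mod 8): 7·t ≡ 7 − 0 = 7 (mod 8).
    The inverse of 7 mod 8 is 7 (since 7·7 = 49 = 6·8 + 1), so t ≡ 7·7 = 49 ≡ 1 (mod 8).
    Then x = 0 + 7·1 = 7, valid modulo lcm(7, 8) = 56: x ≡ 7 (mod 56).
  Combine with x ≡ 7 (mod 11); new modulus lcm = 616.
    Write x = 7 + 56·t and substitute into x ≡ 7 (mod 11): 56·t ≡ 7 − 7 = 0 (mod 11).
    Reduce coefficients mod 11: 1·t ≡ 0 (mod 11).
    So t ≡ 0 (mod 11).
    Then x = 7 + 56·0 = 7, valid modulo lcm(56, 11) = 616: x ≡ 7 (mod 616).
  Combine with x ≡ 7 (mod 17); new modulus lcm = 10472.
    Write x = 7 + 616·t and substitute into x ≡ 7 (mod 17): 616·t ≡ 7 − 7 = 0 (mod 17).
    Reduce coefficients mod 17: 4·t ≡ 0 (mod 17).
    The inverse of 4 mod 17 is 13 (since 4·13 = 52 = 3·17 + 1), so t ≡ 13·0 = 0 ≡ 0 (mod 17).
    Then x = 7 + 616·0 = 7, valid modulo lcm(616, 17) = 10472: x ≡ 7 (mod 10472).
Verify against each original: 7 mod 7 = 0, 7 mod 8 = 7, 7 mod 11 = 7, 7 mod 17 = 7.

x ≡ 7 (mod 10472).


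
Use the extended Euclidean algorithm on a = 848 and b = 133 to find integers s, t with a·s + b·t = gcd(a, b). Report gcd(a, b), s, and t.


Euclidean algorithm on (848, 133) — divide until remainder is 0:
  848 = 6 · 133 + 50
  133 = 2 · 50 + 33
  50 = 1 · 33 + 17
  33 = 1 · 17 + 16
  17 = 1 · 16 + 1
  16 = 16 · 1 + 0
gcd(848, 133) = 1.
Track Bezout coefficients alongside the remainders: start with r₀ = 848 = a·1 + b·0 (s = 1, t = 0) and r₁ = 133 = a·0 + b·1 (s = 0, t = 1); each new remainder r_{k+1} = r_{k-1} − q_k·r_k inherits s_{k+1} = s_{k-1} − q_k·s_k, t_{k+1} = t_{k-1} − q_k·t_k, so r_k = a·s_k + b·t_k at every step:
  q = 6: r = 50, s = 1 − 6·0 = 1, t = 0 − 6·1 = -6  (check: 848·1 + 133·(-6) = 50)
  q = 2: r = 33, s = 0 − 2·1 = -2, t = 1 − 2·(-6) = 13  (check: 848·(-2) + 133·13 = 33)
  q = 1: r = 17, s = 1 − 1·(-2) = 3, t = -6 − 1·13 = -19  (check: 848·3 + 133·(-19) = 17)
  q = 1: r = 16, s = -2 − 1·3 = -5, t = 13 − 1·(-19) = 32  (check: 848·(-5) + 133·32 = 16)
  q = 1: r = 1, s = 3 − 1·(-5) = 8, t = -19 − 1·32 = -51  (check: 848·8 + 133·(-51) = 1)
The row with r = 1 (the gcd) gives the Bezout coefficients s = 8, t = -51.
Result: 848 · (8) + 133 · (-51) = 1.

gcd(848, 133) = 1; s = 8, t = -51 (check: 848·8 + 133·(-51) = 1).


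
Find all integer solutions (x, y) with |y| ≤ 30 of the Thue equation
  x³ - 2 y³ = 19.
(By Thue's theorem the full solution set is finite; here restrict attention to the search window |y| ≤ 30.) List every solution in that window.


The equation is x³ - 2y³ = 19. For fixed y, x³ = 2·y³ + 19, so a solution requires the RHS to be a perfect cube.
Strategy: iterate y from -30 to 30, compute RHS = 2·y³ + 19, and check whether it is a (positive or negative) perfect cube.
Check small values of y:
  y = 0: RHS = 19 is not a perfect cube.
  y = 1: RHS = 21 is not a perfect cube.
  y = -1: RHS = 17 is not a perfect cube.
  y = 2: RHS = 35 is not a perfect cube.
  y = -2: RHS = 3 is not a perfect cube.
  y = 3: RHS = 73 is not a perfect cube.
  y = -3: RHS = -35 is not a perfect cube.
Continuing the search up to |y| = 30 finds no solutions either.
No (x, y) in the scanned range satisfies the equation.

No integer solutions with |y| ≤ 30.


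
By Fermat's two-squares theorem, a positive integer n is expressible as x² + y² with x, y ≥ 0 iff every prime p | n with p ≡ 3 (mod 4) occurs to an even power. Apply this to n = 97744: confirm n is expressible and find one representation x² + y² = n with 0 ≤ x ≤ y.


Step 1: Factor n = 97744 = 2^4 · 41 · 149.
Step 2: Check the mod-4 condition on each prime factor: 2 = 2 (special); 41 ≡ 1 (mod 4), exponent 1; 149 ≡ 1 (mod 4), exponent 1.
All primes ≡ 3 (mod 4) appear to even exponent (or don't appear), so by the two-squares theorem n IS expressible as a sum of two squares.
Step 3: Build a representation. Group n = k² · m with k = 4 and m = 41 · 149 = 6109 (a product of primes ≡ 1 (mod 4)); a representation of m scales to one of n via (k·x)² + (k·y)² = k²(x² + y²). Each prime p ≡ 1 (mod 4) is itself a sum of two squares; find a² by testing p − a² for a perfect square:
  41: 41 − 1² = 40, 41 − 2² = 37, 41 − 3² = 32, 41 − 4² = 25 = 5² ⇒ 41 = 4² + 5².
  149: 149 − 1² = 148, 149 − 2² = 145, 149 − 3² = 140, 149 − 4² = 133, 149 − 5² = 124, 149 − 6² = 113, 149 − 7² = 100 = 10² ⇒ 149 = 7² + 10².
  Combine using the Brahmagupta–Fibonacci identity (a² + b²)(c² + d²) = (ac − bd)² + (ad + bc)² = (ac + bd)² + (ad − bc)²:
  41 · 149 = 6109: from (4² + 5²)(7² + 10²), take (4·7 − 5·10, 4·10 + 5·7) = (28 − 50, 40 + 35) = (-22, 75); dropping signs (only squares matter) gives (22, 75); check 22² + 75² = 484 + 5625 = 6109 ✓.
  Scale by k = 4: (4·22, 4·75) = (88, 300).
Step 4: Order so x ≤ y and verify: 88² + 300² = 7744 + 90000 = 97744 = n. ✓

n = 97744 = 88² + 300² (one valid representation with x ≤ y).


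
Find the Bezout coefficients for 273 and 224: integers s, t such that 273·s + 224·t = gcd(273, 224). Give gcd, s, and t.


Euclidean algorithm on (273, 224) — divide until remainder is 0:
  273 = 1 · 224 + 49
  224 = 4 · 49 + 28
  49 = 1 · 28 + 21
  28 = 1 · 21 + 7
  21 = 3 · 7 + 0
gcd(273, 224) = 7.
Track Bezout coefficients alongside the remainders: start with r₀ = 273 = a·1 + b·0 (s = 1, t = 0) and r₁ = 224 = a·0 + b·1 (s = 0, t = 1); each new remainder r_{k+1} = r_{k-1} − q_k·r_k inherits s_{k+1} = s_{k-1} − q_k·s_k, t_{k+1} = t_{k-1} − q_k·t_k, so r_k = a·s_k + b·t_k at every step:
  q = 1: r = 49, s = 1 − 1·0 = 1, t = 0 − 1·1 = -1  (check: 273·1 + 224·(-1) = 49)
  q = 4: r = 28, s = 0 − 4·1 = -4, t = 1 − 4·(-1) = 5  (check: 273·(-4) + 224·5 = 28)
  q = 1: r = 21, s = 1 − 1·(-4) = 5, t = -1 − 1·5 = -6  (check: 273·5 + 224·(-6) = 21)
  q = 1: r = 7, s = -4 − 1·5 = -9, t = 5 − 1·(-6) = 11  (check: 273·(-9) + 224·11 = 7)
The row with r = 7 (the gcd) gives the Bezout coefficients s = -9, t = 11.
Result: 273 · (-9) + 224 · (11) = 7.

gcd(273, 224) = 7; s = -9, t = 11 (check: 273·(-9) + 224·11 = 7).


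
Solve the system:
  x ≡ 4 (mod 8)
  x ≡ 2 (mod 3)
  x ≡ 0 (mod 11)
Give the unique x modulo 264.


Moduli 8, 3, 11 are pairwise coprime; by CRT there is a unique solution modulo M = 8 · 3 · 11 = 264.
Solve pairwise, accumulating the modulus:
  Start with x ≡ 4 (mod 8).
  Combine with x ≡ 2 (mod 3): since gcd(8, 3) = 1, we get a unique residue mod 24.
    Write x = 4 + 8·t and substitute into x ≡ 2 (mod 3): 8·t ≡ 2 − 4 = -2 (mod 3).
    Reduce coefficients mod 3: 2·t ≡ 1 (mod 3).
    The inverse of 2 mod 3 is 2 (since 2·2 = 4 = 1·3 + 1), so t ≡ 2·1 = 2 ≡ 2 (mod 3).
    Then x = 4 + 8·2 = 20, valid modulo lcm(8, 3) = 24: x ≡ 20 (mod 24).
  Combine with x ≡ 0 (mod 11): since gcd(24, 11) = 1, we get a unique residue mod 264.
    Write x = 20 + 24·t and substitute into x ≡ 0 (mod 11): 24·t ≡ 0 − 20 = -20 (mod 11).
    Reduce coefficients mod 11: 2·t ≡ 2 (mod 11).
    The inverse of 2 mod 11 is 6 (since 2·6 = 12 = 1·11 + 1), so t ≡ 6·2 = 12 ≡ 1 (mod 11).
    Then x = 20 + 24·1 = 44, valid modulo lcm(24, 11) = 264: x ≡ 44 (mod 264).
Verify: 44 mod 8 = 4 ✓, 44 mod 3 = 2 ✓, 44 mod 11 = 0 ✓.

x ≡ 44 (mod 264).


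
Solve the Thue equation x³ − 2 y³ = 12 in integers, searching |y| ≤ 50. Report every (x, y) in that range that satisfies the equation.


The equation is x³ - 2y³ = 12. For fixed y, x³ = 2·y³ + 12, so a solution requires the RHS to be a perfect cube.
Strategy: iterate y from -50 to 50, compute RHS = 2·y³ + 12, and check whether it is a (positive or negative) perfect cube.
Check small values of y:
  y = 0: RHS = 12 is not a perfect cube.
  y = 1: RHS = 14 is not a perfect cube.
  y = -1: RHS = 10 is not a perfect cube.
  y = 2: RHS = 28 is not a perfect cube.
  y = -2: RHS = -4 is not a perfect cube.
  y = 3: RHS = 66 is not a perfect cube.
  y = -3: RHS = -42 is not a perfect cube.
Continuing the search up to |y| = 50 finds no solutions either.
No (x, y) in the scanned range satisfies the equation.

No integer solutions with |y| ≤ 50.


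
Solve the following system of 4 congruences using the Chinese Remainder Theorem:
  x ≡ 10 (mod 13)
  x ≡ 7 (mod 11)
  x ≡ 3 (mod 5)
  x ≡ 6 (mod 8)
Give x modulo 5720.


Product of moduli M = 13 · 11 · 5 · 8 = 5720.
Merge one congruence at a time:
  Start: x ≡ 10 (mod 13).
  Combine with x ≡ 7 (mod 11); new modulus lcm = 143.
    Write x = 10 + 13·t and substitute into x ≡ 7 (mod 11): 13·t ≡ 7 − 10 = -3 (mod 11).
    Reduce coefficients mod 11: 2·t ≡ 8 (mod 11).
    The inverse of 2 mod 11 is 6 (since 2·6 = 12 = 1·11 + 1), so t ≡ 6·8 = 48 ≡ 4 (mod 11).
    Then x = 10 + 13·4 = 62, valid modulo lcm(13, 11) = 143: x ≡ 62 (mod 143).
  Combine with x ≡ 3 (mod 5); new modulus lcm = 715.
    Write x = 62 + 143·t and substitute into x ≡ 3 (mod 5): 143·t ≡ 3 − 62 = -59 (mod 5).
    Reduce coefficients mod 5: 3·t ≡ 1 (mod 5).
    The inverse of 3 mod 5 is 2 (since 3·2 = 6 = 1·5 + 1), so t ≡ 2·1 = 2 ≡ 2 (mod 5).
    Then x = 62 + 143·2 = 348, valid modulo lcm(143, 5) = 715: x ≡ 348 (mod 715).
  Combine with x ≡ 6 (mod 8); new modulus lcm = 5720.
    Write x = 348 + 715·t and substitute into x ≡ 6 (mod 8): 715·t ≡ 6 − 348 = -342 (mod 8).
    Reduce coefficients mod 8: 3·t ≡ 2 (mod 8).
    The inverse of 3 mod 8 is 3 (since 3·3 = 9 = 1·8 + 1), so t ≡ 3·2 = 6 ≡ 6 (mod 8).
    Then x = 348 + 715·6 = 4638, valid modulo lcm(715, 8) = 5720: x ≡ 4638 (mod 5720).
Verify against each original: 4638 mod 13 = 10, 4638 mod 11 = 7, 4638 mod 5 = 3, 4638 mod 8 = 6.

x ≡ 4638 (mod 5720).


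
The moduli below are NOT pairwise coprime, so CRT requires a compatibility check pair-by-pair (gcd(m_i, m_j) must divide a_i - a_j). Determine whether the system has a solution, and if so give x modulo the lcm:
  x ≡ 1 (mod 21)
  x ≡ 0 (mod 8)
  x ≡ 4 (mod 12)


Moduli 21, 8, 12 are not pairwise coprime, so CRT works modulo lcm(m_i) when all pairwise compatibility conditions hold.
Pairwise compatibility: gcd(m_i, m_j) must divide a_i - a_j for every pair.
Merge one congruence at a time:
  Start: x ≡ 1 (mod 21).
  Combine with x ≡ 0 (mod 8): gcd(21, 8) = 1; 0 - 1 = -1, which IS divisible by 1, so compatible.
    Write x = 1 + 21·t and substitute into x ≡ 0 (mod 8): 21·t ≡ 0 − 1 = -1 (mod 8).
    Reduce coefficients mod 8: 5·t ≡ 7 (mod 8).
    The inverse of 5 mod 8 is 5 (since 5·5 = 25 = 3·8 + 1), so t ≡ 5·7 = 35 ≡ 3 (mod 8).
    Then x = 1 + 21·3 = 64, valid modulo lcm(21, 8) = 168: x ≡ 64 (mod 168).
  Combine with x ≡ 4 (mod 12): gcd(168, 12) = 12; 4 - 64 = -60, which IS divisible by 12, so compatible.
    Write x = 64 + 168·t and substitute into x ≡ 4 (mod 12): 168·t ≡ 4 − 64 = -60 (mod 12).
    Divide the congruence (and modulus) by g = 12: 14·t ≡ -5 (mod 1).
    Modulo 1 every t works; take t = 0.
    Then x = 64 + 168·0 = 64, valid modulo lcm(168, 12) = 168: x ≡ 64 (mod 168).
Verify: 64 mod 21 = 1, 64 mod 8 = 0, 64 mod 12 = 4.

x ≡ 64 (mod 168).
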